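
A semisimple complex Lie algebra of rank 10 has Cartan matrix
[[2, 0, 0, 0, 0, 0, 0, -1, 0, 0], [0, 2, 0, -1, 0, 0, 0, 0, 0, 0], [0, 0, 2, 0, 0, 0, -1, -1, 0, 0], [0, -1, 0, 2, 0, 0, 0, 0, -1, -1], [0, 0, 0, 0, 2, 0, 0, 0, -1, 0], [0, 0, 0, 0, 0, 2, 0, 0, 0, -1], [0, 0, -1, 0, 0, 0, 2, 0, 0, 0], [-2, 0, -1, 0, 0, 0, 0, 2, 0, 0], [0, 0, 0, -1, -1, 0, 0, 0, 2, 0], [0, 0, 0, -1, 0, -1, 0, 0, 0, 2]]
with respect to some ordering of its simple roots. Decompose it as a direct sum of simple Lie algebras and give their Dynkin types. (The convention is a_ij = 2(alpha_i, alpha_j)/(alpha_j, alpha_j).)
B4 ⊕ E6

The diagram associated to this matrix has two connected components: the simple roots {alpha_1, alpha_3, alpha_7, alpha_8} form a chain of 4 nodes with a double edge at one end; the terminal node there is the unique short simple root (B_4), and {alpha_2, alpha_4, alpha_5, alpha_6, alpha_9, alpha_10} form a chain of 5 nodes with one extra node attached to the third node from one end (E_6). A semisimple Lie algebra decomposes uniquely as the direct sum of simple ideals, one per connected component of its Dynkin diagram, so g ≅ B_4 ⊕ E_6 (dimension 36 + 78 = 114).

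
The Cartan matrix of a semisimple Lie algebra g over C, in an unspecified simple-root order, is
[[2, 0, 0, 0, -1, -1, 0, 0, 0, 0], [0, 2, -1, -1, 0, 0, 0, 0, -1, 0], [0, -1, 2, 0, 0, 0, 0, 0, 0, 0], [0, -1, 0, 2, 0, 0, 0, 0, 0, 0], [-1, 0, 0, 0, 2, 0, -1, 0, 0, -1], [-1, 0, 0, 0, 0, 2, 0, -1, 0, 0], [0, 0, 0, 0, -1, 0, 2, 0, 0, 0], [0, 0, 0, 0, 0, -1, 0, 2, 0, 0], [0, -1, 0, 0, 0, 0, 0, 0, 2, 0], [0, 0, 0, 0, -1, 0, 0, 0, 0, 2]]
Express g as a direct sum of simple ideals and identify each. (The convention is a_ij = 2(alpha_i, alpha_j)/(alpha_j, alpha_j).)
D_4 ⊕ D_6

The diagram associated to this matrix has two connected components: the simple roots {alpha_2, alpha_3, alpha_4, alpha_9} form a chain of 2 nodes with a fork of two nodes at one end (D_4), and {alpha_1, alpha_5, alpha_6, alpha_7, alpha_8, alpha_10} form a chain of 4 nodes with a fork of two nodes at one end (D_6). A semisimple Lie algebra decomposes uniquely as the direct sum of simple ideals, one per connected component of its Dynkin diagram, so g ≅ D_4 ⊕ D_6 (dimension 28 + 66 = 94).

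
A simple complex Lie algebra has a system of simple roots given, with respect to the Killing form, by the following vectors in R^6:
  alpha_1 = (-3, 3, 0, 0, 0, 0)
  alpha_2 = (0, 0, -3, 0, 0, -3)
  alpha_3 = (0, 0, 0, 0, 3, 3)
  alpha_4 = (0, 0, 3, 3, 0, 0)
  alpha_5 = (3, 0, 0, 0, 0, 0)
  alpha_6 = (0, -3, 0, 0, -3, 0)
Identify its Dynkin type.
Compute the Cartan integers a_ij = 2(alpha_i, alpha_j)/(alpha_j, alpha_j); the resulting 6x6 Cartan matrix is
[[2, 0, 0, 0, -2, -1], [0, 2, -1, -1, 0, 0], [0, -1, 2, 0, 0, -1], [0, -1, 0, 2, 0, 0], [-1, 0, 0, 0, 2, 0], [-1, 0, -1, 0, 0, 2]].
The roots have two lengths (squared-length ratio 2:1); the short ones are alpha_{5}. The associated Dynkin diagram is a chain of 6 nodes with a double edge at one end; the terminal node there is the unique short simple root (B_6), so the type is B_6 (the algebra so(13)).

B_6 (so(13))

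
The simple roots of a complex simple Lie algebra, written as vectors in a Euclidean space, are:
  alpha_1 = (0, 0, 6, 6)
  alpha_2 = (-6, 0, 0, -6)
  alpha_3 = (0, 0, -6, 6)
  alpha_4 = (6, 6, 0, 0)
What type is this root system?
type D_4

Compute the Cartan integers a_ij = 2(alpha_i, alpha_j)/(alpha_j, alpha_j); the resulting 4x4 Cartan matrix is
[[2, -1, 0, 0], [-1, 2, -1, -1], [0, -1, 2, 0], [0, -1, 0, 2]].
All simple roots have the same length, so the diagram is simply laced. The associated Dynkin diagram is a chain of 2 nodes with a fork of two nodes at one end (D_4), so the type is D_4 (the algebra so(8)).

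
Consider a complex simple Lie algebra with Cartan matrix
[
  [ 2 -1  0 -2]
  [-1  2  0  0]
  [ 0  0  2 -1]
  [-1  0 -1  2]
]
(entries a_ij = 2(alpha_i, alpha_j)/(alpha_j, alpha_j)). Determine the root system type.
F4

The matrix has rank 4 with 2's on the diagonal. Reading the off-diagonal entries as Dynkin edges (a single edge where a_ij = a_ji = -1; a double or triple edge where a_ij * a_ji = 2 or 3), the diagram is a chain of 4 nodes with a double edge between the middle two (F_4). One simple-root ordering that puts it in standard form is (alpha_2, alpha_1, alpha_4, alpha_3). So the algebra is type F_4.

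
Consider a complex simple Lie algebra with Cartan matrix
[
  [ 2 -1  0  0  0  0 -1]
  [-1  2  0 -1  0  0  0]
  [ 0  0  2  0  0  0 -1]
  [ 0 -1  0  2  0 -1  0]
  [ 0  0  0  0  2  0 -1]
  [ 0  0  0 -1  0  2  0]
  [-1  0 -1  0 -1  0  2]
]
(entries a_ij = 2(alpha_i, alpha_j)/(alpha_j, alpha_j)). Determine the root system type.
D7

The matrix has rank 7 with 2's on the diagonal. Reading the off-diagonal entries as Dynkin edges (a single edge where a_ij = a_ji = -1; a double or triple edge where a_ij * a_ji = 2 or 3), the diagram is a chain of 5 nodes with a fork of two nodes at one end (D_7). One simple-root ordering that puts it in standard form is (alpha_6, alpha_4, alpha_2, alpha_1, alpha_7, alpha_5, alpha_3). So the algebra is type D_7, i.e. so(14).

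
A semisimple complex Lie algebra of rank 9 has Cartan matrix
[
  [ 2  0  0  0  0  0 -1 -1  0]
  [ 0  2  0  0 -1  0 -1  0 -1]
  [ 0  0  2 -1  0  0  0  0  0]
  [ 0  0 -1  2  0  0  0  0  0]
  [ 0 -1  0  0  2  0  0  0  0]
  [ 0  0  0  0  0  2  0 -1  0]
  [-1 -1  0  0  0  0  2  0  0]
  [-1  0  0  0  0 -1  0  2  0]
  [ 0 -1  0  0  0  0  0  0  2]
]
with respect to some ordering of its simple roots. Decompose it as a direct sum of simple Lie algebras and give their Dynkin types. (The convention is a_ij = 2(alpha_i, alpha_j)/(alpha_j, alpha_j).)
The diagram associated to this matrix has two connected components: the simple roots {alpha_3, alpha_4} form a chain of 2 nodes with single edges (A_2), and {alpha_1, alpha_2, alpha_5, alpha_6, alpha_7, alpha_8, alpha_9} form a chain of 5 nodes with a fork of two nodes at one end (D_7). A semisimple Lie algebra decomposes uniquely as the direct sum of simple ideals, one per connected component of its Dynkin diagram, so g ≅ A_2 ⊕ D_7 (dimension 8 + 91 = 99).

type A_2 ⊕ type D_7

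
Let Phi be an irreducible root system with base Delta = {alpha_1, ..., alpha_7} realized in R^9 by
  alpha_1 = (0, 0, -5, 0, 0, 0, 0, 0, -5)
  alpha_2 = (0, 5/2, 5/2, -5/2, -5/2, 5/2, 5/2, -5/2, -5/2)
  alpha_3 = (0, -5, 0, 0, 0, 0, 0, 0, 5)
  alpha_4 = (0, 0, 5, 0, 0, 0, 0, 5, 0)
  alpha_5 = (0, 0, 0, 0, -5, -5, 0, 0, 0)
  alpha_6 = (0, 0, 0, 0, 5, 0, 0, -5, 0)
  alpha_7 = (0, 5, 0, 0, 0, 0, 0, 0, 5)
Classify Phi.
E_7

Compute the Cartan integers a_ij = 2(alpha_i, alpha_j)/(alpha_j, alpha_j); the resulting 7x7 Cartan matrix is
[[2, 0, -1, -1, 0, 0, -1], [0, 2, -1, 0, 0, 0, 0], [-1, -1, 2, 0, 0, 0, 0], [-1, 0, 0, 2, 0, -1, 0], [0, 0, 0, 0, 2, -1, 0], [0, 0, 0, -1, -1, 2, 0], [-1, 0, 0, 0, 0, 0, 2]].
All simple roots have the same length, so the diagram is simply laced. The associated Dynkin diagram is a chain of 6 nodes with one extra node attached to the third node from one end (E_7), so the type is E_7.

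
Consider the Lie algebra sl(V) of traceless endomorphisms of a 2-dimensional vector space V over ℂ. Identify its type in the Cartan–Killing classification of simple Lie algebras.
This is sl(2), which has dimension 2^2 - 1 = 3 and rank 2 - 1 = 1 (a Cartan subalgebra is the diagonal traceless matrices). In the classification of classical Lie algebras, the special linear algebra sl(n+1) has type A_n; here n = 1, so the Dynkin diagram is a chain of 1 nodes with single edges (A_1). Hence the type is A_1.

A1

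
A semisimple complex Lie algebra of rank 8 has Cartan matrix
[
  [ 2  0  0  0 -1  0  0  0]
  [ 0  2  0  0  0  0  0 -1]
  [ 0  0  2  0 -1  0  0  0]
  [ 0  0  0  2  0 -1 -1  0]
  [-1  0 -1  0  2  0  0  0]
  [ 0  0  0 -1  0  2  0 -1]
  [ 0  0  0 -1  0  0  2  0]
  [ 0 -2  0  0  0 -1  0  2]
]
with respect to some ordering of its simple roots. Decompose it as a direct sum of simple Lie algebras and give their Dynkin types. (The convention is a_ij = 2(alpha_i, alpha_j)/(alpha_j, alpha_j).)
type A_3 ⊕ type B_5

The diagram associated to this matrix has two connected components: the simple roots {alpha_1, alpha_3, alpha_5} form a chain of 3 nodes with single edges (A_3), and {alpha_2, alpha_4, alpha_6, alpha_7, alpha_8} form a chain of 5 nodes with a double edge at one end; the terminal node there is the unique short simple root (B_5). A semisimple Lie algebra decomposes uniquely as the direct sum of simple ideals, one per connected component of its Dynkin diagram, so g ≅ A_3 ⊕ B_5 (dimension 15 + 55 = 70).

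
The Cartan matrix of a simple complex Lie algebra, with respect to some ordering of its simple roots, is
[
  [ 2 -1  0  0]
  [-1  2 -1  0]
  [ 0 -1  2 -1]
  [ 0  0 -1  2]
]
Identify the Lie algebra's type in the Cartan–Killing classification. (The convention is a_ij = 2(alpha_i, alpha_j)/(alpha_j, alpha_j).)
A4

The matrix has rank 4 with 2's on the diagonal. Reading the off-diagonal entries as Dynkin edges (a single edge where a_ij = a_ji = -1; a double or triple edge where a_ij * a_ji = 2 or 3), the diagram is a chain of 4 nodes with single edges (A_4). One simple-root ordering that puts it in standard form is (alpha_4, alpha_3, alpha_2, alpha_1). So the algebra is type A_4, i.e. sl(5).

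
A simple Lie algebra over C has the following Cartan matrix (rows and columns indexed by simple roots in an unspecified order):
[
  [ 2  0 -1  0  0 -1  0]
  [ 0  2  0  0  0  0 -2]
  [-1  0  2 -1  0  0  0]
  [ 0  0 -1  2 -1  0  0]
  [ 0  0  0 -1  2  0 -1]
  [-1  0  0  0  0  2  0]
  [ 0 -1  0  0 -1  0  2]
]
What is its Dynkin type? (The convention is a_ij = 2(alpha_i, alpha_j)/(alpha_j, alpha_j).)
The matrix has rank 7 with 2's on the diagonal. Reading the off-diagonal entries as Dynkin edges (a single edge where a_ij = a_ji = -1; a double or triple edge where a_ij * a_ji = 2 or 3), the diagram is a chain of 7 nodes with a double edge at one end; the terminal node there is the unique long simple root (C_7). One simple-root ordering that puts it in standard form is (alpha_6, alpha_1, alpha_3, alpha_4, alpha_5, alpha_7, alpha_2). So the algebra is type C_7, i.e. sp(14).

C_7 (sp(14))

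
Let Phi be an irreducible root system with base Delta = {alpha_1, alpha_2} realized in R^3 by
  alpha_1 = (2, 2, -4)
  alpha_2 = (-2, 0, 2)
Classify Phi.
type G_2

Compute the Cartan integers a_ij = 2(alpha_i, alpha_j)/(alpha_j, alpha_j); the resulting 2x2 Cartan matrix is
[[2, -3], [-1, 2]].
The roots have two lengths (squared-length ratio 3:1); the short ones are alpha_{2}. The associated Dynkin diagram is two nodes joined by a triple edge (G_2), so the type is G_2.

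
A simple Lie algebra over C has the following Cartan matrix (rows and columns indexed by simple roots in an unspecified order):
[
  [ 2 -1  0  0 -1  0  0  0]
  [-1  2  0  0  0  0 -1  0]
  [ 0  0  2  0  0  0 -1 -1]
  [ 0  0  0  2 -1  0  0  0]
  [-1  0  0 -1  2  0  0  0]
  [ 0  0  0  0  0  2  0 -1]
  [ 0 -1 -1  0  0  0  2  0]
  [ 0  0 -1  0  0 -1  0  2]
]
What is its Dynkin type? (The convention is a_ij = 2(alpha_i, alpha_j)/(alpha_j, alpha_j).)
A_8 (sl(9))

The matrix has rank 8 with 2's on the diagonal. Reading the off-diagonal entries as Dynkin edges (a single edge where a_ij = a_ji = -1; a double or triple edge where a_ij * a_ji = 2 or 3), the diagram is a chain of 8 nodes with single edges (A_8). One simple-root ordering that puts it in standard form is (alpha_4, alpha_5, alpha_1, alpha_2, alpha_7, alpha_3, alpha_8, alpha_6). So the algebra is type A_8, i.e. sl(9).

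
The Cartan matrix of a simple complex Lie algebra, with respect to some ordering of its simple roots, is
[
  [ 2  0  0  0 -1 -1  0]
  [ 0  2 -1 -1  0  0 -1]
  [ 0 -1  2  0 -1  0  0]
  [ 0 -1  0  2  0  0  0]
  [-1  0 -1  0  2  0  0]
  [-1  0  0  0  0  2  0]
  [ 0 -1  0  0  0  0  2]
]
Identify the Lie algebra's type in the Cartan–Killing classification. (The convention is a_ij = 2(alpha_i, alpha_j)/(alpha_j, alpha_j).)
D_7

The matrix has rank 7 with 2's on the diagonal. Reading the off-diagonal entries as Dynkin edges (a single edge where a_ij = a_ji = -1; a double or triple edge where a_ij * a_ji = 2 or 3), the diagram is a chain of 5 nodes with a fork of two nodes at one end (D_7). One simple-root ordering that puts it in standard form is (alpha_6, alpha_1, alpha_5, alpha_3, alpha_2, alpha_7, alpha_4). So the algebra is type D_7, i.e. so(14).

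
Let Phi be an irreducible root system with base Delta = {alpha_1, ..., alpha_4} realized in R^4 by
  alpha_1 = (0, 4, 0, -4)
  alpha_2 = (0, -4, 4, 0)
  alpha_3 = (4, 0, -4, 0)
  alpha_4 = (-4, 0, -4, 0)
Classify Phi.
Compute the Cartan integers a_ij = 2(alpha_i, alpha_j)/(alpha_j, alpha_j); the resulting 4x4 Cartan matrix is
[[2, -1, 0, 0], [-1, 2, -1, -1], [0, -1, 2, 0], [0, -1, 0, 2]].
All simple roots have the same length, so the diagram is simply laced. The associated Dynkin diagram is a chain of 2 nodes with a fork of two nodes at one end (D_4), so the type is D_4 (the algebra so(8)).

D_4 (so(8))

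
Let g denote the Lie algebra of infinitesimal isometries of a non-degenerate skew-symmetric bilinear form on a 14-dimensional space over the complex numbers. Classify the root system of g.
This is sp(14), which has dimension 14(14+1)/2 = 105 and rank 14/2 = 7. In the classification of classical Lie algebras, the symplectic algebra sp(2n) has type C_n; here n = 7, so the Dynkin diagram is a chain of 7 nodes with a double edge at one end; the terminal node there is the unique long simple root (C_7). Hence the type is C_7.

C_7 (sp(14))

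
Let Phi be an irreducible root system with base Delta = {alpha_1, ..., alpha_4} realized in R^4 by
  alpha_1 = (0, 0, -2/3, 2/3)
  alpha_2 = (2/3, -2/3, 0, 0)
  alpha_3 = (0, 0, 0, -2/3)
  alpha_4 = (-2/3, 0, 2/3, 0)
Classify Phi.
Compute the Cartan integers a_ij = 2(alpha_i, alpha_j)/(alpha_j, alpha_j); the resulting 4x4 Cartan matrix is
[[2, 0, -2, -1], [0, 2, 0, -1], [-1, 0, 2, 0], [-1, -1, 0, 2]].
The roots have two lengths (squared-length ratio 2:1); the short ones are alpha_{3}. The associated Dynkin diagram is a chain of 4 nodes with a double edge at one end; the terminal node there is the unique short simple root (B_4), so the type is B_4 (the algebra so(9)).

type B_4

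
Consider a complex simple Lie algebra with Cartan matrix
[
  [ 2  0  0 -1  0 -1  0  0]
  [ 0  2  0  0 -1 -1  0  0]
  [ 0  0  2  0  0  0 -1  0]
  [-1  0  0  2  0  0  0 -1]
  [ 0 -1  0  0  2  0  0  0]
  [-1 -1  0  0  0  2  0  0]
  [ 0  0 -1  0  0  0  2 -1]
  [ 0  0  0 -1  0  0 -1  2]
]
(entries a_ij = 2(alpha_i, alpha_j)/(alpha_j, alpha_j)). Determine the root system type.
The matrix has rank 8 with 2's on the diagonal. Reading the off-diagonal entries as Dynkin edges (a single edge where a_ij = a_ji = -1; a double or triple edge where a_ij * a_ji = 2 or 3), the diagram is a chain of 8 nodes with single edges (A_8). One simple-root ordering that puts it in standard form is (alpha_3, alpha_7, alpha_8, alpha_4, alpha_1, alpha_6, alpha_2, alpha_5). So the algebra is type A_8, i.e. sl(9).

A8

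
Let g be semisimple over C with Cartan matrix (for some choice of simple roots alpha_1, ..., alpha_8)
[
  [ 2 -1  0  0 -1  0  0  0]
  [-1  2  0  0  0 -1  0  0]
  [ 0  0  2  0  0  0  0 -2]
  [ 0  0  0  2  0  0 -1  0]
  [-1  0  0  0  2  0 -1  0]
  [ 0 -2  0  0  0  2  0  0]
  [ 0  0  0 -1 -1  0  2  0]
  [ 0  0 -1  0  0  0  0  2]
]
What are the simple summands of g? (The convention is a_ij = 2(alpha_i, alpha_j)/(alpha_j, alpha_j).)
B_2 + C_6

The diagram associated to this matrix has two connected components: the simple roots {alpha_3, alpha_8} form a chain of 2 nodes with a double edge at one end; the terminal node there is the unique short simple root (B_2), and {alpha_1, alpha_2, alpha_4, alpha_5, alpha_6, alpha_7} form a chain of 6 nodes with a double edge at one end; the terminal node there is the unique long simple root (C_6). A semisimple Lie algebra decomposes uniquely as the direct sum of simple ideals, one per connected component of its Dynkin diagram, so g ≅ B_2 ⊕ C_6 (dimension 10 + 78 = 88).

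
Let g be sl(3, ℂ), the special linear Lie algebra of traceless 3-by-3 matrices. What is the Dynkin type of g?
A_2

This is sl(3), which has dimension 3^2 - 1 = 8 and rank 3 - 1 = 2 (a Cartan subalgebra is the diagonal traceless matrices). In the classification of classical Lie algebras, the special linear algebra sl(n+1) has type A_n; here n = 2, so the Dynkin diagram is a chain of 2 nodes with single edges (A_2). Hence the type is A_2.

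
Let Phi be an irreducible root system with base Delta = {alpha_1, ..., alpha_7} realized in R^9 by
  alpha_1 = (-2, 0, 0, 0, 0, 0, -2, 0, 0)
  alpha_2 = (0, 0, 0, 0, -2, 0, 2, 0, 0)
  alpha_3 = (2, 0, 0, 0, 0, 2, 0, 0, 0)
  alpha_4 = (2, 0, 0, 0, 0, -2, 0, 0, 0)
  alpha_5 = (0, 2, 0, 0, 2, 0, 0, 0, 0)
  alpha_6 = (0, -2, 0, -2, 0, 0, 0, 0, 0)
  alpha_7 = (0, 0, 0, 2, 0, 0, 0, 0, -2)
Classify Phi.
type D_7

Compute the Cartan integers a_ij = 2(alpha_i, alpha_j)/(alpha_j, alpha_j); the resulting 7x7 Cartan matrix is
[[2, -1, -1, -1, 0, 0, 0], [-1, 2, 0, 0, -1, 0, 0], [-1, 0, 2, 0, 0, 0, 0], [-1, 0, 0, 2, 0, 0, 0], [0, -1, 0, 0, 2, -1, 0], [0, 0, 0, 0, -1, 2, -1], [0, 0, 0, 0, 0, -1, 2]].
All simple roots have the same length, so the diagram is simply laced. The associated Dynkin diagram is a chain of 5 nodes with a fork of two nodes at one end (D_7), so the type is D_7 (the algebra so(14)).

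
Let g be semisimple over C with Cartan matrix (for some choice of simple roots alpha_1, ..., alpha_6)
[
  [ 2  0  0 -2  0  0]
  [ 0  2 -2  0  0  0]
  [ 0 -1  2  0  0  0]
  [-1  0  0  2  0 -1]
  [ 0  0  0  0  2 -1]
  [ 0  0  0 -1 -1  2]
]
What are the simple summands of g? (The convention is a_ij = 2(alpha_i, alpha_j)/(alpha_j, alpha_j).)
B2 ⊕ C4

The diagram associated to this matrix has two connected components: the simple roots {alpha_2, alpha_3} form a chain of 2 nodes with a double edge at one end; the terminal node there is the unique short simple root (B_2), and {alpha_1, alpha_4, alpha_5, alpha_6} form a chain of 4 nodes with a double edge at one end; the terminal node there is the unique long simple root (C_4). A semisimple Lie algebra decomposes uniquely as the direct sum of simple ideals, one per connected component of its Dynkin diagram, so g ≅ B_2 ⊕ C_4 (dimension 10 + 36 = 46).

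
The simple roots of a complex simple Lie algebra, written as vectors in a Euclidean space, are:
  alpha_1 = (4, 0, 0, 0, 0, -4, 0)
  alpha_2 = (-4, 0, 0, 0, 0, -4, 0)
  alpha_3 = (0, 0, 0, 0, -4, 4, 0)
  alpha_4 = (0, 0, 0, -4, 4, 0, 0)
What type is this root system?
D_4

Compute the Cartan integers a_ij = 2(alpha_i, alpha_j)/(alpha_j, alpha_j); the resulting 4x4 Cartan matrix is
[[2, 0, -1, 0], [0, 2, -1, 0], [-1, -1, 2, -1], [0, 0, -1, 2]].
All simple roots have the same length, so the diagram is simply laced. The associated Dynkin diagram is a chain of 2 nodes with a fork of two nodes at one end (D_4), so the type is D_4 (the algebra so(8)).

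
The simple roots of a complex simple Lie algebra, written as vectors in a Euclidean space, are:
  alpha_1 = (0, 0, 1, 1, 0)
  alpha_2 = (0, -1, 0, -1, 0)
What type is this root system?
Compute the Cartan integers a_ij = 2(alpha_i, alpha_j)/(alpha_j, alpha_j); the resulting 2x2 Cartan matrix is
[[2, -1], [-1, 2]].
All simple roots have the same length, so the diagram is simply laced. The associated Dynkin diagram is a chain of 2 nodes with single edges (A_2), so the type is A_2 (the algebra sl(3)).

A_2 (sl(3))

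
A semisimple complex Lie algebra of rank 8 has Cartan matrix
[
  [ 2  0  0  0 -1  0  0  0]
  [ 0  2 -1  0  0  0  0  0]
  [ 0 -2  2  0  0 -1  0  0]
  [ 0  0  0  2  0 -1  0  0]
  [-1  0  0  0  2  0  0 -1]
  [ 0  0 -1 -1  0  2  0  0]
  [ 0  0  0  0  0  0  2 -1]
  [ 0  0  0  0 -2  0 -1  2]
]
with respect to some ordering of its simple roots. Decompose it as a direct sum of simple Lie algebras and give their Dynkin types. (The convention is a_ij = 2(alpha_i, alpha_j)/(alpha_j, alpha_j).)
B_4 (so(9)) + F_4

The diagram associated to this matrix has two connected components: the simple roots {alpha_2, alpha_3, alpha_4, alpha_6} form a chain of 4 nodes with a double edge at one end; the terminal node there is the unique short simple root (B_4), and {alpha_1, alpha_5, alpha_7, alpha_8} form a chain of 4 nodes with a double edge between the middle two (F_4). A semisimple Lie algebra decomposes uniquely as the direct sum of simple ideals, one per connected component of its Dynkin diagram, so g ≅ B_4 ⊕ F_4 (dimension 36 + 52 = 88).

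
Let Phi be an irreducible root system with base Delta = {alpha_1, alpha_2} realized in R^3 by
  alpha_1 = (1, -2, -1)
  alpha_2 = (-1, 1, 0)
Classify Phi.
G_2

Compute the Cartan integers a_ij = 2(alpha_i, alpha_j)/(alpha_j, alpha_j); the resulting 2x2 Cartan matrix is
[[2, -3], [-1, 2]].
The roots have two lengths (squared-length ratio 3:1); the short ones are alpha_{2}. The associated Dynkin diagram is two nodes joined by a triple edge (G_2), so the type is G_2.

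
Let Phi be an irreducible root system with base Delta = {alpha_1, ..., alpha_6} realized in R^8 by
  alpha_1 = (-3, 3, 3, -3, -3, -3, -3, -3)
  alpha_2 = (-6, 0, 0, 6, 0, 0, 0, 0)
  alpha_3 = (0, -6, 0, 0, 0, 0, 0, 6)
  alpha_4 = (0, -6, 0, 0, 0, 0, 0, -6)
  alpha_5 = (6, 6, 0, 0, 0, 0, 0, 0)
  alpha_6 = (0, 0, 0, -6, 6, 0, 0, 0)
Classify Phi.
E_6

Compute the Cartan integers a_ij = 2(alpha_i, alpha_j)/(alpha_j, alpha_j); the resulting 6x6 Cartan matrix is
[[2, 0, -1, 0, 0, 0], [0, 2, 0, 0, -1, -1], [-1, 0, 2, 0, -1, 0], [0, 0, 0, 2, -1, 0], [0, -1, -1, -1, 2, 0], [0, -1, 0, 0, 0, 2]].
All simple roots have the same length, so the diagram is simply laced. The associated Dynkin diagram is a chain of 5 nodes with one extra node attached to the third node from one end (E_6), so the type is E_6.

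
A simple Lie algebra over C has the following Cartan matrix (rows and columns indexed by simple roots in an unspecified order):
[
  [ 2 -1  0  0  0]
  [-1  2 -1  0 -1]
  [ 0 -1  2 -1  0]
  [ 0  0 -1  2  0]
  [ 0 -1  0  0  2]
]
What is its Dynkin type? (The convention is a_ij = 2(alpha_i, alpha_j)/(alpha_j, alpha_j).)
The matrix has rank 5 with 2's on the diagonal. Reading the off-diagonal entries as Dynkin edges (a single edge where a_ij = a_ji = -1; a double or triple edge where a_ij * a_ji = 2 or 3), the diagram is a chain of 3 nodes with a fork of two nodes at one end (D_5). One simple-root ordering that puts it in standard form is (alpha_4, alpha_3, alpha_2, alpha_1, alpha_5). So the algebra is type D_5, i.e. so(10).

D_5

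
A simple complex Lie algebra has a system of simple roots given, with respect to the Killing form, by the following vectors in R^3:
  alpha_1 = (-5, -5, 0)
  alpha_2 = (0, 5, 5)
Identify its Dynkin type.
Compute the Cartan integers a_ij = 2(alpha_i, alpha_j)/(alpha_j, alpha_j); the resulting 2x2 Cartan matrix is
[[2, -1], [-1, 2]].
All simple roots have the same length, so the diagram is simply laced. The associated Dynkin diagram is a chain of 2 nodes with single edges (A_2), so the type is A_2 (the algebra sl(3)).

A_2 (sl(3))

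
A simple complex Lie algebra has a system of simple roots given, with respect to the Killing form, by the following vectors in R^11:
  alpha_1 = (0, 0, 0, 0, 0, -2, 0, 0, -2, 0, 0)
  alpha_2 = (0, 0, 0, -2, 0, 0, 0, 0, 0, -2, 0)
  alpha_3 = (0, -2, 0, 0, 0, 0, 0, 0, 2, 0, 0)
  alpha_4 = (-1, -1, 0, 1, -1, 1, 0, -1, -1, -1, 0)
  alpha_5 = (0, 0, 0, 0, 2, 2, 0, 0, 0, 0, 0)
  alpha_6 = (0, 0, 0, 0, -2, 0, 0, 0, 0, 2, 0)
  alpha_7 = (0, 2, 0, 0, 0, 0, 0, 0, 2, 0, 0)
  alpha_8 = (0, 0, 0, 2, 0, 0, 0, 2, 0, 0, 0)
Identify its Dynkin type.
Compute the Cartan integers a_ij = 2(alpha_i, alpha_j)/(alpha_j, alpha_j); the resulting 8x8 Cartan matrix is
[[2, 0, -1, 0, -1, 0, -1, 0], [0, 2, 0, 0, 0, -1, 0, -1], [-1, 0, 2, 0, 0, 0, 0, 0], [0, 0, 0, 2, 0, 0, -1, 0], [-1, 0, 0, 0, 2, -1, 0, 0], [0, -1, 0, 0, -1, 2, 0, 0], [-1, 0, 0, -1, 0, 0, 2, 0], [0, -1, 0, 0, 0, 0, 0, 2]].
All simple roots have the same length, so the diagram is simply laced. The associated Dynkin diagram is a chain of 7 nodes with one extra node attached to the third node from one end (E_8), so the type is E_8.

E_8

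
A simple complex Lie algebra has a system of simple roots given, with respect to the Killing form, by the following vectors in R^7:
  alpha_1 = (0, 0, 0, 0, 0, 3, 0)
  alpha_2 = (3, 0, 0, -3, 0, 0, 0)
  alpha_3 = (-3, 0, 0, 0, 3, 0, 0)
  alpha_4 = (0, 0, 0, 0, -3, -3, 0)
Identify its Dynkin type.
Compute the Cartan integers a_ij = 2(alpha_i, alpha_j)/(alpha_j, alpha_j); the resulting 4x4 Cartan matrix is
[[2, 0, 0, -1], [0, 2, -1, 0], [0, -1, 2, -1], [-2, 0, -1, 2]].
The roots have two lengths (squared-length ratio 2:1); the short ones are alpha_{1}. The associated Dynkin diagram is a chain of 4 nodes with a double edge at one end; the terminal node there is the unique short simple root (B_4), so the type is B_4 (the algebra so(9)).

B_4 (so(9))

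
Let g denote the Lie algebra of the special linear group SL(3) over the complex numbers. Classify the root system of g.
type A_2

This is sl(3), which has dimension 3^2 - 1 = 8 and rank 3 - 1 = 2 (a Cartan subalgebra is the diagonal traceless matrices). In the classification of classical Lie algebras, the special linear algebra sl(n+1) has type A_n; here n = 2, so the Dynkin diagram is a chain of 2 nodes with single edges (A_2). Hence the type is A_2.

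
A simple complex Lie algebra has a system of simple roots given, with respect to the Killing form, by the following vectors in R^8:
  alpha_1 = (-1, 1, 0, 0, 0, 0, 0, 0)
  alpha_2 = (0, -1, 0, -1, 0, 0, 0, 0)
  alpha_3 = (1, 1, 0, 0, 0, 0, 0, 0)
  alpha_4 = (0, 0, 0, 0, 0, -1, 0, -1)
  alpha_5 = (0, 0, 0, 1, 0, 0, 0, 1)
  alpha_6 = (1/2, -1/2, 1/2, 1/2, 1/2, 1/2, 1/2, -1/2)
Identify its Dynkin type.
Compute the Cartan integers a_ij = 2(alpha_i, alpha_j)/(alpha_j, alpha_j); the resulting 6x6 Cartan matrix is
[[2, -1, 0, 0, 0, -1], [-1, 2, -1, 0, -1, 0], [0, -1, 2, 0, 0, 0], [0, 0, 0, 2, -1, 0], [0, -1, 0, -1, 2, 0], [-1, 0, 0, 0, 0, 2]].
All simple roots have the same length, so the diagram is simply laced. The associated Dynkin diagram is a chain of 5 nodes with one extra node attached to the third node from one end (E_6), so the type is E_6.

E_6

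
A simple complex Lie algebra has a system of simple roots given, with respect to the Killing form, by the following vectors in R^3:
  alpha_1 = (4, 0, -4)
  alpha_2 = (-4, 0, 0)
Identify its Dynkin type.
B_2 (so(5))

Compute the Cartan integers a_ij = 2(alpha_i, alpha_j)/(alpha_j, alpha_j); the resulting 2x2 Cartan matrix is
[[2, -2], [-1, 2]].
The roots have two lengths (squared-length ratio 2:1); the short ones are alpha_{2}. The associated Dynkin diagram is a chain of 2 nodes with a double edge at one end; the terminal node there is the unique short simple root (B_2), so the type is B_2 (the algebra so(5)).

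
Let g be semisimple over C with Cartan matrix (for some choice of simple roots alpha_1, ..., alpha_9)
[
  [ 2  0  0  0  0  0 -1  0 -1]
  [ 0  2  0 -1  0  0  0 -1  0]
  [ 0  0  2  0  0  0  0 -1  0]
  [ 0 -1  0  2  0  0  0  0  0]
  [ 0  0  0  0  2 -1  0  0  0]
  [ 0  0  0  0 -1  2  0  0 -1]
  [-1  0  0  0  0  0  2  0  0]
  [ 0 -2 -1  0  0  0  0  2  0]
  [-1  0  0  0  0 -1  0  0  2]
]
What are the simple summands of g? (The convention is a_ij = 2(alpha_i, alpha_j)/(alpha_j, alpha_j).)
The diagram associated to this matrix has two connected components: the simple roots {alpha_1, alpha_5, alpha_6, alpha_7, alpha_9} form a chain of 5 nodes with single edges (A_5), and {alpha_2, alpha_3, alpha_4, alpha_8} form a chain of 4 nodes with a double edge between the middle two (F_4). A semisimple Lie algebra decomposes uniquely as the direct sum of simple ideals, one per connected component of its Dynkin diagram, so g ≅ A_5 ⊕ F_4 (dimension 35 + 52 = 87).

A5 ⊕ F4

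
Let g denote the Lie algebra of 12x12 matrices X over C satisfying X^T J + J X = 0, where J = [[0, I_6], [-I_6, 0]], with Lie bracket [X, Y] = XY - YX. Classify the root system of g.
C6

This is sp(12), which has dimension 12(12+1)/2 = 78 and rank 12/2 = 6. In the classification of classical Lie algebras, the symplectic algebra sp(2n) has type C_n; here n = 6, so the Dynkin diagram is a chain of 6 nodes with a double edge at one end; the terminal node there is the unique long simple root (C_6). Hence the type is C_6.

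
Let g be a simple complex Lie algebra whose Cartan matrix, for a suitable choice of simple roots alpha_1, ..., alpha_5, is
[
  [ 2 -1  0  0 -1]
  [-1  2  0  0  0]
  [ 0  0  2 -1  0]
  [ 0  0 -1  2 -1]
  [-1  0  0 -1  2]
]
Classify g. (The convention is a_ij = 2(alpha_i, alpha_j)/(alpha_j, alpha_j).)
The matrix has rank 5 with 2's on the diagonal. Reading the off-diagonal entries as Dynkin edges (a single edge where a_ij = a_ji = -1; a double or triple edge where a_ij * a_ji = 2 or 3), the diagram is a chain of 5 nodes with single edges (A_5). One simple-root ordering that puts it in standard form is (alpha_3, alpha_4, alpha_5, alpha_1, alpha_2). So the algebra is type A_5, i.e. sl(6).

type A_5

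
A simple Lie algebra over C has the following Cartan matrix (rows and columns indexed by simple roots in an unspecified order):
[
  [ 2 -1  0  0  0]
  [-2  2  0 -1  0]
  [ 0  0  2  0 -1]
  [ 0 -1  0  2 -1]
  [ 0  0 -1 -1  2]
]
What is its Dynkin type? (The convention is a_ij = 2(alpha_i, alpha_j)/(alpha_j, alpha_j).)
The matrix has rank 5 with 2's on the diagonal. Reading the off-diagonal entries as Dynkin edges (a single edge where a_ij = a_ji = -1; a double or triple edge where a_ij * a_ji = 2 or 3), the diagram is a chain of 5 nodes with a double edge at one end; the terminal node there is the unique short simple root (B_5). One simple-root ordering that puts it in standard form is (alpha_3, alpha_5, alpha_4, alpha_2, alpha_1). So the algebra is type B_5, i.e. so(11).

B_5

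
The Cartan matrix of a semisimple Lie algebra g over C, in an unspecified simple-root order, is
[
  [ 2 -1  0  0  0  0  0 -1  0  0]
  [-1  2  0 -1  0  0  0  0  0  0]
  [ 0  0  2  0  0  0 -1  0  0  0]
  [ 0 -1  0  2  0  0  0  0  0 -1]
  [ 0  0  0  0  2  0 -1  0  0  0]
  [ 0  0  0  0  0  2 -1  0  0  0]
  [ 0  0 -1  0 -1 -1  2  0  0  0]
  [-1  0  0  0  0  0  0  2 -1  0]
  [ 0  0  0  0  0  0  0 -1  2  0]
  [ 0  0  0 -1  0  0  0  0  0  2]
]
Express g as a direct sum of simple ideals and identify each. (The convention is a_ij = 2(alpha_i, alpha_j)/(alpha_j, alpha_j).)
A6 + D4

The diagram associated to this matrix has two connected components: the simple roots {alpha_1, alpha_2, alpha_4, alpha_8, alpha_9, alpha_10} form a chain of 6 nodes with single edges (A_6), and {alpha_3, alpha_5, alpha_6, alpha_7} form a chain of 2 nodes with a fork of two nodes at one end (D_4). A semisimple Lie algebra decomposes uniquely as the direct sum of simple ideals, one per connected component of its Dynkin diagram, so g ≅ A_6 ⊕ D_4 (dimension 48 + 28 = 76).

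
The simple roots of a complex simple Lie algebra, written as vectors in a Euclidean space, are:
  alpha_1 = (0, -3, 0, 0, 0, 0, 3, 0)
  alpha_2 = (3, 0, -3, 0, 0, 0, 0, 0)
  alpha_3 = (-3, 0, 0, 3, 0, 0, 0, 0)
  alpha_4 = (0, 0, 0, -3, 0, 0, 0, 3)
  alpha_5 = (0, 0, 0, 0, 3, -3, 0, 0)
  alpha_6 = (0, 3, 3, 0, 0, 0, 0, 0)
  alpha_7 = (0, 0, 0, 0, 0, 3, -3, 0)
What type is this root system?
Compute the Cartan integers a_ij = 2(alpha_i, alpha_j)/(alpha_j, alpha_j); the resulting 7x7 Cartan matrix is
[[2, 0, 0, 0, 0, -1, -1], [0, 2, -1, 0, 0, -1, 0], [0, -1, 2, -1, 0, 0, 0], [0, 0, -1, 2, 0, 0, 0], [0, 0, 0, 0, 2, 0, -1], [-1, -1, 0, 0, 0, 2, 0], [-1, 0, 0, 0, -1, 0, 2]].
All simple roots have the same length, so the diagram is simply laced. The associated Dynkin diagram is a chain of 7 nodes with single edges (A_7), so the type is A_7 (the algebra sl(8)).

A7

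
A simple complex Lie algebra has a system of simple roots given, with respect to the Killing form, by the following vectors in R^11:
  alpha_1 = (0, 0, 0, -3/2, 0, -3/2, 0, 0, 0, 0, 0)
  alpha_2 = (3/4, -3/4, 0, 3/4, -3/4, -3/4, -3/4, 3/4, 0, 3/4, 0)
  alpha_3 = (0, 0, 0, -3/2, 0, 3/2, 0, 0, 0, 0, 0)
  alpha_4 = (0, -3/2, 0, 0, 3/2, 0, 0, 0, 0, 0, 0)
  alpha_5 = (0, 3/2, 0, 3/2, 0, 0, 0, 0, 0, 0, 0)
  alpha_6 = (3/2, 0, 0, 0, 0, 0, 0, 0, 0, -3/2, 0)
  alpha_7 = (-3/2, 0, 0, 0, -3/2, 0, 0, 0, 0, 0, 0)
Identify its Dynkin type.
type E_7

Compute the Cartan integers a_ij = 2(alpha_i, alpha_j)/(alpha_j, alpha_j); the resulting 7x7 Cartan matrix is
[[2, 0, 0, 0, -1, 0, 0], [0, 2, -1, 0, 0, 0, 0], [0, -1, 2, 0, -1, 0, 0], [0, 0, 0, 2, -1, 0, -1], [-1, 0, -1, -1, 2, 0, 0], [0, 0, 0, 0, 0, 2, -1], [0, 0, 0, -1, 0, -1, 2]].
All simple roots have the same length, so the diagram is simply laced. The associated Dynkin diagram is a chain of 6 nodes with one extra node attached to the third node from one end (E_7), so the type is E_7.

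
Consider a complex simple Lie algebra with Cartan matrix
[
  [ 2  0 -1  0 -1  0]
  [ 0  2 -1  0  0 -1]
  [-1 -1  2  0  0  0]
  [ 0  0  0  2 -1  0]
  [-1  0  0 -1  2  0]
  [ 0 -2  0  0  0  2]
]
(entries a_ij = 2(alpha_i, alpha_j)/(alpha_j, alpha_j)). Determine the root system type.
C_6 (sp(12))

The matrix has rank 6 with 2's on the diagonal. Reading the off-diagonal entries as Dynkin edges (a single edge where a_ij = a_ji = -1; a double or triple edge where a_ij * a_ji = 2 or 3), the diagram is a chain of 6 nodes with a double edge at one end; the terminal node there is the unique long simple root (C_6). One simple-root ordering that puts it in standard form is (alpha_4, alpha_5, alpha_1, alpha_3, alpha_2, alpha_6). So the algebra is type C_6, i.e. sp(12).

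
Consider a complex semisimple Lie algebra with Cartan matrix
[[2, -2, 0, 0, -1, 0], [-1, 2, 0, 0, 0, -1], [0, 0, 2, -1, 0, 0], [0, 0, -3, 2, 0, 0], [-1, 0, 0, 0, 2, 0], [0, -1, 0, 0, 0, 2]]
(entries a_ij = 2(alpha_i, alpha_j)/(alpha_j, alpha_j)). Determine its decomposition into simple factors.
type F_4 + type G_2

The diagram associated to this matrix has two connected components: the simple roots {alpha_1, alpha_2, alpha_5, alpha_6} form a chain of 4 nodes with a double edge between the middle two (F_4), and {alpha_3, alpha_4} form two nodes joined by a triple edge (G_2). A semisimple Lie algebra decomposes uniquely as the direct sum of simple ideals, one per connected component of its Dynkin diagram, so g ≅ F_4 ⊕ G_2 (dimension 52 + 14 = 66).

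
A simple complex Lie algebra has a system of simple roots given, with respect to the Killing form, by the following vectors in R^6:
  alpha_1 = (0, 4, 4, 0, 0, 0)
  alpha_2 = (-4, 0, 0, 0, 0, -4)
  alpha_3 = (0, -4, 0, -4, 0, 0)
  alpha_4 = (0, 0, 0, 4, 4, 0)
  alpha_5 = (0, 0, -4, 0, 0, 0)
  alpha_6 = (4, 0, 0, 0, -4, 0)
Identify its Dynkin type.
B_6

Compute the Cartan integers a_ij = 2(alpha_i, alpha_j)/(alpha_j, alpha_j); the resulting 6x6 Cartan matrix is
[[2, 0, -1, 0, -2, 0], [0, 2, 0, 0, 0, -1], [-1, 0, 2, -1, 0, 0], [0, 0, -1, 2, 0, -1], [-1, 0, 0, 0, 2, 0], [0, -1, 0, -1, 0, 2]].
The roots have two lengths (squared-length ratio 2:1); the short ones are alpha_{5}. The associated Dynkin diagram is a chain of 6 nodes with a double edge at one end; the terminal node there is the unique short simple root (B_6), so the type is B_6 (the algebra so(13)).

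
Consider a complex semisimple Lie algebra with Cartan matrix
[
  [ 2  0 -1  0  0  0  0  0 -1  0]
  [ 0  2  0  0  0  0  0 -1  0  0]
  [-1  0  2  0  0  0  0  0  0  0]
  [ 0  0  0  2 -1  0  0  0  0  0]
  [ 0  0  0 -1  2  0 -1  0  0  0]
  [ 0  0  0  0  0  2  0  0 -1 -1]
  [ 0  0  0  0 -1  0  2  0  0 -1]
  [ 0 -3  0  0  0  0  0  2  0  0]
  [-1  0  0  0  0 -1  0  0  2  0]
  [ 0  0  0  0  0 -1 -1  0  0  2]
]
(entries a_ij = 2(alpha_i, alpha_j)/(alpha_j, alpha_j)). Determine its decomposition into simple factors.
The diagram associated to this matrix has two connected components: the simple roots {alpha_1, alpha_3, alpha_4, alpha_5, alpha_6, alpha_7, alpha_9, alpha_10} form a chain of 8 nodes with single edges (A_8), and {alpha_2, alpha_8} form two nodes joined by a triple edge (G_2). A semisimple Lie algebra decomposes uniquely as the direct sum of simple ideals, one per connected component of its Dynkin diagram, so g ≅ A_8 ⊕ G_2 (dimension 80 + 14 = 94).

A8 ⊕ G2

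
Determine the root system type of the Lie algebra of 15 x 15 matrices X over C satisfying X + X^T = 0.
B_7

This is so(15) with 15 odd, which has dimension 15(15-1)/2 = 105 and rank (15-1)/2 = 7. In the classification of classical Lie algebras, the orthogonal algebra so(2n+1) in an odd number of variables has type B_n; here n = 7, so the Dynkin diagram is a chain of 7 nodes with a double edge at one end; the terminal node there is the unique short simple root (B_7). Hence the type is B_7.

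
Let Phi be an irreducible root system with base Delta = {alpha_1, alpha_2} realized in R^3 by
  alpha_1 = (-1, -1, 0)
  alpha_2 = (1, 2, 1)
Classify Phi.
type G_2

Compute the Cartan integers a_ij = 2(alpha_i, alpha_j)/(alpha_j, alpha_j); the resulting 2x2 Cartan matrix is
[[2, -1], [-3, 2]].
The roots have two lengths (squared-length ratio 3:1); the short ones are alpha_{1}. The associated Dynkin diagram is two nodes joined by a triple edge (G_2), so the type is G_2.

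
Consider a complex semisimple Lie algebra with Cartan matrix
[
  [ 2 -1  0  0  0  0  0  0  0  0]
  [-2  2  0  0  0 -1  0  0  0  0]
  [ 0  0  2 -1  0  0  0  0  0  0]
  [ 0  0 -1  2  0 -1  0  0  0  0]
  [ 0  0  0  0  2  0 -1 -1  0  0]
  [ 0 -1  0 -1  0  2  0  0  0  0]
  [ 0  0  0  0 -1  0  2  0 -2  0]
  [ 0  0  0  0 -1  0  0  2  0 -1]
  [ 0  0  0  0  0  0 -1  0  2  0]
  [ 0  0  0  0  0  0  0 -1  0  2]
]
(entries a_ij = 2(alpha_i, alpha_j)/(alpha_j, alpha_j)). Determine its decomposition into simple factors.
The diagram associated to this matrix has two connected components: the simple roots {alpha_5, alpha_7, alpha_8, alpha_9, alpha_10} form a chain of 5 nodes with a double edge at one end; the terminal node there is the unique short simple root (B_5), and {alpha_1, alpha_2, alpha_3, alpha_4, alpha_6} form a chain of 5 nodes with a double edge at one end; the terminal node there is the unique short simple root (B_5). A semisimple Lie algebra decomposes uniquely as the direct sum of simple ideals, one per connected component of its Dynkin diagram, so g ≅ B_5 ⊕ B_5 (dimension 55 + 55 = 110).

B5 + B5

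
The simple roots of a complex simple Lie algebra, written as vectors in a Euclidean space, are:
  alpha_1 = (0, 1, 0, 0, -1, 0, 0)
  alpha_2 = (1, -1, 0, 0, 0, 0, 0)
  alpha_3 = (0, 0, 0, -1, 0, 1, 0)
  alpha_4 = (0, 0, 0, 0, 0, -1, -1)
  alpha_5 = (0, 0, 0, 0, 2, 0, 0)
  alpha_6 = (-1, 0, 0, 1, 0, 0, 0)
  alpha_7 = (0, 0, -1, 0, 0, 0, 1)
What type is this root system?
C7

Compute the Cartan integers a_ij = 2(alpha_i, alpha_j)/(alpha_j, alpha_j); the resulting 7x7 Cartan matrix is
[[2, -1, 0, 0, -1, 0, 0], [-1, 2, 0, 0, 0, -1, 0], [0, 0, 2, -1, 0, -1, 0], [0, 0, -1, 2, 0, 0, -1], [-2, 0, 0, 0, 2, 0, 0], [0, -1, -1, 0, 0, 2, 0], [0, 0, 0, -1, 0, 0, 2]].
The roots have two lengths (squared-length ratio 2:1); the short ones are alpha_{1,2,3,4,6,7}. The associated Dynkin diagram is a chain of 7 nodes with a double edge at one end; the terminal node there is the unique long simple root (C_7), so the type is C_7 (the algebra sp(14)).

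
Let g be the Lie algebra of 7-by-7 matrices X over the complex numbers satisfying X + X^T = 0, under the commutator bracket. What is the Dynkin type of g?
B_3

This is so(7) with 7 odd, which has dimension 7(7-1)/2 = 21 and rank (7-1)/2 = 3. In the classification of classical Lie algebras, the orthogonal algebra so(2n+1) in an odd number of variables has type B_n; here n = 3, so the Dynkin diagram is a chain of 3 nodes with a double edge at one end; the terminal node there is the unique short simple root (B_3). Hence the type is B_3.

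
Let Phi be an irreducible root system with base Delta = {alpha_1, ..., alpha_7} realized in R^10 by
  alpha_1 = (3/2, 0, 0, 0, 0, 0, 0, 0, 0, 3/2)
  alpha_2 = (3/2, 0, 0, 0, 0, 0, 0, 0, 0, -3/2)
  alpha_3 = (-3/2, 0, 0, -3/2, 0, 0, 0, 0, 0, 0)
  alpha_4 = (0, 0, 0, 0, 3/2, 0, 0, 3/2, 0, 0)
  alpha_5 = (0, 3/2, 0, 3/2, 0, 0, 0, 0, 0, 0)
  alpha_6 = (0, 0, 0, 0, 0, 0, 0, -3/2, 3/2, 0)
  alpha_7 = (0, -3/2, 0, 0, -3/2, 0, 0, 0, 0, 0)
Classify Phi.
D7

Compute the Cartan integers a_ij = 2(alpha_i, alpha_j)/(alpha_j, alpha_j); the resulting 7x7 Cartan matrix is
[[2, 0, -1, 0, 0, 0, 0], [0, 2, -1, 0, 0, 0, 0], [-1, -1, 2, 0, -1, 0, 0], [0, 0, 0, 2, 0, -1, -1], [0, 0, -1, 0, 2, 0, -1], [0, 0, 0, -1, 0, 2, 0], [0, 0, 0, -1, -1, 0, 2]].
All simple roots have the same length, so the diagram is simply laced. The associated Dynkin diagram is a chain of 5 nodes with a fork of two nodes at one end (D_7), so the type is D_7 (the algebra so(14)).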